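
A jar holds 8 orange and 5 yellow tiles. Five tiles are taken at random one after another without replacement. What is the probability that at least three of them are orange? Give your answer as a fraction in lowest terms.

322/429

Sum the hypergeometric tail for j = 3,…,5 orange tiles.
Favorable = C(8,3)·C(5,2) + C(8,4)·C(5,1) + C(8,5)·C(5,0) = 966; total = C(13,5) = 1287.
P = 966/1287 = 322/429 ≈ 0.7506.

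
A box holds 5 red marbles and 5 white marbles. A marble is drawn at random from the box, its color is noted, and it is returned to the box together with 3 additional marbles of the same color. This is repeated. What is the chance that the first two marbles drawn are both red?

4/13

After a red draw the box holds 8 red out of 13.
P = (5/10)·(8/13) = 4/13 ≈ 0.3077.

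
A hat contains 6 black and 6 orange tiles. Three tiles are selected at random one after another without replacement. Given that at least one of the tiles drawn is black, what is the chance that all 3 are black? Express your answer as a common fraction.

1/10

P(all 3 black) = C(6,3)/C(12,3) = 1/11; P(at least one black) = 1 − C(6,3)/C(12,3) = 10/11.
Since 'all 3 black' ⊆ 'at least one black', P(all 3 | at least one) = 1/11 / 10/11 = 1/10 ≈ 0.1000.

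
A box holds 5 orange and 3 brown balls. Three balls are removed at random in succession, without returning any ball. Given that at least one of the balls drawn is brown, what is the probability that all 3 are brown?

P(all 3 brown) = C(3,3)/C(8,3) = 1/56; P(at least one brown) = 1 − C(5,3)/C(8,3) = 23/28.
Since 'all 3 brown' ⊆ 'at least one brown', P(all 3 | at least one) = 1/56 / 23/28 = 1/46 ≈ 0.0217.

1/46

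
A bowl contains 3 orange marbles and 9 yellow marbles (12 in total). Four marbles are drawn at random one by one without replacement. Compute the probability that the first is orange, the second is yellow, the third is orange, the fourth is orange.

Multiply the conditional probability of each draw in order, without replacement, so each draw removes one from its color and from the total.
P = (3/12) · (9/11) · (2/10) · (1/9) = 1/220 ≈ 0.0045.

1/220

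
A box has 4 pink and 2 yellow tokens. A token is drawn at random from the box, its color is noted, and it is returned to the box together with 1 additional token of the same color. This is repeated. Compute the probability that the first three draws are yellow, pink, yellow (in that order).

1/14

Track the composition after each reinforcement of +1.
P = (2/6) · (4/7) · (3/8) = 1/14 ≈ 0.0714.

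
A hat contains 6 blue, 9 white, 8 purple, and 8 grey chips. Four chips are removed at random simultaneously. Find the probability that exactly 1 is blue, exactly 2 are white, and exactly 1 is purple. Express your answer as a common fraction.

1728/31465

Unordered draws without replacement: count favorable combinations over C(31,4).
Favorable = C(6,1) · C(9,2) · C(8,1) · C(8,0) = 1728; total = C(31,4) = 31465.
P = 1728/31465 = 1728/31465 ≈ 0.0549.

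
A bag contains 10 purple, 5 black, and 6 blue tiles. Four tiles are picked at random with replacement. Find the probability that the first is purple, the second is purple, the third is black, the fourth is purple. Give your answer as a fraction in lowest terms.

Multiply the conditional probability of each draw in order, with replacement (the composition resets each draw).
P = (10/21) · (10/21) · (5/21) · (10/21) = 5000/194481 ≈ 0.0257.

5000/194481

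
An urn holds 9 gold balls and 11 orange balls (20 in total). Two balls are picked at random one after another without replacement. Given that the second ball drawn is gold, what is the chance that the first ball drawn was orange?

11/19

P(first=orange and the second ball drawn is gold) = (11/20)·(9/19) = 99/380.
P(the second ball drawn is gold) = Σ over first color = 18/95 + 99/380 = 9/20.
By Bayes, P(first=orange | the second ball drawn is gold) = 99/380 / 9/20 = 11/19 ≈ 0.5789.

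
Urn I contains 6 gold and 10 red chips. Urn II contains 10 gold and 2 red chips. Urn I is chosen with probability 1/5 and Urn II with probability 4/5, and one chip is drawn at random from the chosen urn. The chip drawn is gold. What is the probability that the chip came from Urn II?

P(gold | Urn I) = 3/8; P(gold | Urn II) = 5/6.
P(gold) = 1/5·3/8 + 4/5·5/6 = 89/120.
By Bayes' rule, P(Urn II | gold) = 2/3 / 89/120 = 80/89 ≈ 0.8989.

80/89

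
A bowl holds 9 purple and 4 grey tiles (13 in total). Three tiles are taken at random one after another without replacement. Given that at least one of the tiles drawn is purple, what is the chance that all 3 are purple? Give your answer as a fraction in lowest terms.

P(all 3 purple) = C(9,3)/C(13,3) = 42/143; P(at least one purple) = 1 − C(4,3)/C(13,3) = 141/143.
Since 'all 3 purple' ⊆ 'at least one purple', P(all 3 | at least one) = 42/143 / 141/143 = 14/47 ≈ 0.2979.

14/47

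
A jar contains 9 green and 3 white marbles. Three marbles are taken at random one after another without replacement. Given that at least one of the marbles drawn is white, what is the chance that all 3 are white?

P(all 3 white) = C(3,3)/C(12,3) = 1/220; P(at least one white) = 1 − C(9,3)/C(12,3) = 34/55.
Since 'all 3 white' ⊆ 'at least one white', P(all 3 | at least one) = 1/220 / 34/55 = 1/136 ≈ 0.0074.

1/136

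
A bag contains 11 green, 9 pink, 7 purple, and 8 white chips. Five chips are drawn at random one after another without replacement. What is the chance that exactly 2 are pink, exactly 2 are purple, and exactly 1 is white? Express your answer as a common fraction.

108/5797

Unordered draws without replacement: count favorable combinations over C(35,5).
Favorable = C(11,0) · C(9,2) · C(7,2) · C(8,1) = 6048; total = C(35,5) = 324632.
P = 6048/324632 = 108/5797 ≈ 0.0186.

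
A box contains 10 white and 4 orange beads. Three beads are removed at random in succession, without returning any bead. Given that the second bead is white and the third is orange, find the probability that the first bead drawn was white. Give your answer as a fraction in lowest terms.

3/4

P(first=white and the second bead is white and the third is orange) = (10/14)·(9/13)·(4/12) = 15/91.
P(E) = Σ over first color = 15/91 + 5/91 = 20/91.
By Bayes, P(first=white | E) = 15/91 / 20/91 = 3/4 ≈ 0.7500.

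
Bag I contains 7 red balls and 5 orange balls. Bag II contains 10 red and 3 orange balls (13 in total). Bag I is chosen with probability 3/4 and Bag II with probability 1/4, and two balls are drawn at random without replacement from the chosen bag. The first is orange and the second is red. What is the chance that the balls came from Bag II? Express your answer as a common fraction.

P(E | Bag I) = 35/132; P(E | Bag II) = 5/26.
P(E) = 3/4·35/132 + 1/4·5/26 = 565/2288.
By Bayes' rule, P(Bag II | E) = 5/104 / 565/2288 = 22/113 ≈ 0.1947.

22/113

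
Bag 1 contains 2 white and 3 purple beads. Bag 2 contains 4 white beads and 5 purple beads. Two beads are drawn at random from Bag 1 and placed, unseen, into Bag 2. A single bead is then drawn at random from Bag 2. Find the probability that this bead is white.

24/55

Condition on how many of the transferred beads are white (from Bag 1: 2 white of 5; then Bag 2 has 11 total).
  0 white: C(2,0)C(3,2)/C(5,2) = 3/10; then P = 4/11
  1 white: C(2,1)C(3,1)/C(5,2) = 3/5; then P = 5/11
  2 white: C(2,2)C(3,0)/C(5,2) = 1/10; then P = 6/11
P(white from Bag 2) = 24/55 ≈ 0.4364.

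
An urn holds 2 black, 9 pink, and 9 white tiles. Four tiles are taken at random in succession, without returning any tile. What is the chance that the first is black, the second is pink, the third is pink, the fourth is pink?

Multiply the conditional probability of each draw in order, without replacement, so each draw removes one from its color and from the total.
P = (2/20) · (9/19) · (8/18) · (7/17) = 14/1615 ≈ 0.0087.

14/1615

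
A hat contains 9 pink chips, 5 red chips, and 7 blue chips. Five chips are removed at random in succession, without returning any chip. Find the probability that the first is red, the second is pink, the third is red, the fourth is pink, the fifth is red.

4/2261

Multiply the conditional probability of each draw in order, without replacement, so each draw removes one from its color and from the total.
P = (5/21) · (9/20) · (4/19) · (8/18) · (3/17) = 4/2261 ≈ 0.0018.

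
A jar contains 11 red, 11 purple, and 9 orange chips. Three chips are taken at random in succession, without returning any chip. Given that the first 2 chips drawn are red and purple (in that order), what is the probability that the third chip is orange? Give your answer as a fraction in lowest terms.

After removing 1 red, 1 purple, the jar has 9 orange out of 29 remaining.
P(third is orange | given) = 9/29 ≈ 0.3103.

9/29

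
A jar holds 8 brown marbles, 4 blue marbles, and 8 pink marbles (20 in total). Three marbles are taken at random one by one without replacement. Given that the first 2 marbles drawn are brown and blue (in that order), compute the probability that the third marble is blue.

After removing 1 brown, 1 blue, the jar has 3 blue out of 18 remaining.
P(third is blue | given) = 3/18 = 1/6 ≈ 0.1667.

1/6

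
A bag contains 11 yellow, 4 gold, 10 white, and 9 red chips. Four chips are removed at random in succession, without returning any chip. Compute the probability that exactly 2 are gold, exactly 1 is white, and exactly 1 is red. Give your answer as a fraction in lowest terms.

Unordered draws without replacement: count favorable combinations over C(34,4).
Favorable = C(11,0) · C(4,2) · C(10,1) · C(9,1) = 540; total = C(34,4) = 46376.
P = 540/46376 = 135/11594 ≈ 0.0116.

135/11594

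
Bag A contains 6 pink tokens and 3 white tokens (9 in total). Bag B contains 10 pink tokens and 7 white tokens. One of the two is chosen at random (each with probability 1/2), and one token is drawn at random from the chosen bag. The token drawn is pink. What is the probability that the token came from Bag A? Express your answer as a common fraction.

17/32

P(pink | Bag A) = 2/3; P(pink | Bag B) = 10/17.
P(pink) = 1/2·2/3 + 1/2·10/17 = 32/51.
By Bayes' rule, P(Bag A | pink) = 1/3 / 32/51 = 17/32 ≈ 0.5312.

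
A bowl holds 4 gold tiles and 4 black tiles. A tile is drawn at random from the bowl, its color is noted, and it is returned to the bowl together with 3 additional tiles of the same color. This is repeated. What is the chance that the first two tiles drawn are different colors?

Either black then gold, or gold then black; after the first draw the total is 11.
P = (4/8)·(4/11) + (4/8)·(4/11) = 4/11 ≈ 0.3636.

4/11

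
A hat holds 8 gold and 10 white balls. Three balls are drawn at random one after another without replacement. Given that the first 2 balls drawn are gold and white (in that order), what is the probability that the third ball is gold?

After removing 1 gold, 1 white, the hat has 7 gold out of 16 remaining.
P(third is gold | given) = 7/16 ≈ 0.4375.

7/16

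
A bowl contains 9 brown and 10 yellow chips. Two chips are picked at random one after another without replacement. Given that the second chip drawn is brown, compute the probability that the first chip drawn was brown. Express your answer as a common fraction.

P(first=brown and the second chip drawn is brown) = (9/19)·(8/18) = 4/19.
P(the second chip drawn is brown) = Σ over first color = 4/19 + 5/19 = 9/19.
By Bayes, P(first=brown | the second chip drawn is brown) = 4/19 / 9/19 = 4/9 ≈ 0.4444.

4/9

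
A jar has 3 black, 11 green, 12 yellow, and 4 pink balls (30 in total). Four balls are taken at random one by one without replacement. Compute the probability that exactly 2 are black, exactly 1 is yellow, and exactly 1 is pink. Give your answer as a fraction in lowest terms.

16/3045

Unordered draws without replacement: count favorable combinations over C(30,4).
Favorable = C(3,2) · C(11,0) · C(12,1) · C(4,1) = 144; total = C(30,4) = 27405.
P = 144/27405 = 16/3045 ≈ 0.0053.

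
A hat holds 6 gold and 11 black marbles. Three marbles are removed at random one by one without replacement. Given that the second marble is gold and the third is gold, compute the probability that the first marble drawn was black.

11/15

P(first=black and the second marble is gold and the third is gold) = (11/17)·(6/16)·(5/15) = 11/136.
P(E) = Σ over first color = 1/34 + 11/136 = 15/136.
By Bayes, P(first=black | E) = 11/136 / 15/136 = 11/15 ≈ 0.7333.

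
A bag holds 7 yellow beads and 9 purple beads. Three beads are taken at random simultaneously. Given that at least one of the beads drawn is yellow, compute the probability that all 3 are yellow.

P(all 3 yellow) = C(7,3)/C(16,3) = 1/16; P(at least one yellow) = 1 − C(9,3)/C(16,3) = 17/20.
Since 'all 3 yellow' ⊆ 'at least one yellow', P(all 3 | at least one) = 1/16 / 17/20 = 5/68 ≈ 0.0735.

5/68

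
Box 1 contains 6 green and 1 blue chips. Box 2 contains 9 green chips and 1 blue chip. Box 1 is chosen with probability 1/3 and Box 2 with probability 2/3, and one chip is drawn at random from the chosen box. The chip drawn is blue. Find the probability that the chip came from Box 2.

P(blue | Box 1) = 1/7; P(blue | Box 2) = 1/10.
P(blue) = 1/3·1/7 + 2/3·1/10 = 4/35.
By Bayes' rule, P(Box 2 | blue) = 1/15 / 4/35 = 7/12 ≈ 0.5833.

7/12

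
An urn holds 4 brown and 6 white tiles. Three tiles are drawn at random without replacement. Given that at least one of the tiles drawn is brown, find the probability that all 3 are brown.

1/25

P(all 3 brown) = C(4,3)/C(10,3) = 1/30; P(at least one brown) = 1 − C(6,3)/C(10,3) = 5/6.
Since 'all 3 brown' ⊆ 'at least one brown', P(all 3 | at least one) = 1/30 / 5/6 = 1/25 ≈ 0.0400.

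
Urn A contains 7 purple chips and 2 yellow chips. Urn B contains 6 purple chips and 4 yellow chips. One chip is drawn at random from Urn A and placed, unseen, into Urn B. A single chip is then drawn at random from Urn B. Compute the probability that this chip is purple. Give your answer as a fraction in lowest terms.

61/99

Condition on how many of the transferred chips are purple (from Urn A: 7 purple of 9; then Urn B has 11 total).
  0 purple: C(7,0)C(2,1)/C(9,1) = 2/9; then P = 6/11
  1 purple: C(7,1)C(2,0)/C(9,1) = 7/9; then P = 7/11
P(purple from Urn B) = 61/99 ≈ 0.6162.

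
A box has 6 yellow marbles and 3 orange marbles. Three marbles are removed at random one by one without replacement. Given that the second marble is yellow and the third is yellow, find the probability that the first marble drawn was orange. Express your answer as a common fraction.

3/7

P(first=orange and the second marble is yellow and the third is yellow) = (3/9)·(6/8)·(5/7) = 5/28.
P(E) = Σ over first color = 5/21 + 5/28 = 5/12.
By Bayes, P(first=orange | E) = 5/28 / 5/12 = 3/7 ≈ 0.4286.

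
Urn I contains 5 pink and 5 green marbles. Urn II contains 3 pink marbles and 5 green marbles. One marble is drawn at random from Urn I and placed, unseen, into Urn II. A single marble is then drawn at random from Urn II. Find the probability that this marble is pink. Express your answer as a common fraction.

7/18

Condition on how many of the transferred marbles are pink (from Urn I: 5 pink of 10; then Urn II has 9 total).
  0 pink: C(5,0)C(5,1)/C(10,1) = 1/2; then P = 3/9
  1 pink: C(5,1)C(5,0)/C(10,1) = 1/2; then P = 4/9
P(pink from Urn II) = 7/18 ≈ 0.3889.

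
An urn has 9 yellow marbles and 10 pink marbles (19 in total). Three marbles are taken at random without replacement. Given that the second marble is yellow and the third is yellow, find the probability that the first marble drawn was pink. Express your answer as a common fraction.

P(first=pink and the second marble is yellow and the third is yellow) = (10/19)·(9/18)·(8/17) = 40/323.
P(E) = Σ over first color = 28/323 + 40/323 = 4/19.
By Bayes, P(first=pink | E) = 40/323 / 4/19 = 10/17 ≈ 0.5882.

10/17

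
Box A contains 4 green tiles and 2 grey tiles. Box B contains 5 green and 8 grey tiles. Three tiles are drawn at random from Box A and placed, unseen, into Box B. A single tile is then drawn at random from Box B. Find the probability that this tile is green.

Condition on how many of the transferred tiles are green (from Box A: 4 green of 6; then Box B has 16 total).
  1 green: C(4,1)C(2,2)/C(6,3) = 1/5; then P = 6/16
  2 green: C(4,2)C(2,1)/C(6,3) = 3/5; then P = 7/16
  3 green: C(4,3)C(2,0)/C(6,3) = 1/5; then P = 8/16
P(green from Box B) = 7/16 ≈ 0.4375.

7/16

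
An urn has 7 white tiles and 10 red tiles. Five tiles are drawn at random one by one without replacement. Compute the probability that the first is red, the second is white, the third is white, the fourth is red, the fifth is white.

Multiply the conditional probability of each draw in order, without replacement, so each draw removes one from its color and from the total.
P = (10/17) · (7/16) · (6/15) · (9/14) · (5/13) = 45/1768 ≈ 0.0255.

45/1768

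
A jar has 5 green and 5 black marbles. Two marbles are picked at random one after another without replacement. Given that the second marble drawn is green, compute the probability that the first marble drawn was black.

5/9

P(first=black and the second marble drawn is green) = (5/10)·(5/9) = 5/18.
P(the second marble drawn is green) = Σ over first color = 2/9 + 5/18 = 1/2.
By Bayes, P(first=black | the second marble drawn is green) = 5/18 / 1/2 = 5/9 ≈ 0.5556.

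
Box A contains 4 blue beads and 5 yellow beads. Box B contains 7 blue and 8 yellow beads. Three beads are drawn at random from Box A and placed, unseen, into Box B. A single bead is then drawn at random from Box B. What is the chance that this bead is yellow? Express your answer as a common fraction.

Condition on how many of the transferred beads are yellow (from Box A: 5 yellow of 9; then Box B has 18 total).
  0 yellow: C(5,0)C(4,3)/C(9,3) = 1/21; then P = 8/18
  1 yellow: C(5,1)C(4,2)/C(9,3) = 5/14; then P = 9/18
  2 yellow: C(5,2)C(4,1)/C(9,3) = 10/21; then P = 10/18
  3 yellow: C(5,3)C(4,0)/C(9,3) = 5/42; then P = 11/18
P(yellow from Box B) = 29/54 ≈ 0.5370.

29/54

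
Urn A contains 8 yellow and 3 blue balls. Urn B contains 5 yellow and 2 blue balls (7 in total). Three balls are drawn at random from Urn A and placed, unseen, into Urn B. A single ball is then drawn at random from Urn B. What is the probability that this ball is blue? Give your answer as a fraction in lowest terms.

31/110

Condition on how many of the transferred balls are blue (from Urn A: 3 blue of 11; then Urn B has 10 total).
  0 blue: C(3,0)C(8,3)/C(11,3) = 56/165; then P = 2/10
  1 blue: C(3,1)C(8,2)/C(11,3) = 28/55; then P = 3/10
  2 blue: C(3,2)C(8,1)/C(11,3) = 8/55; then P = 4/10
  3 blue: C(3,3)C(8,0)/C(11,3) = 1/165; then P = 5/10
P(blue from Urn B) = 31/110 ≈ 0.2818.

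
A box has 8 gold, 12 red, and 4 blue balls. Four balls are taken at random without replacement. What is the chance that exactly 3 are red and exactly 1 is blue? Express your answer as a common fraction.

40/483

Unordered draws without replacement: count favorable combinations over C(24,4).
Favorable = C(8,0) · C(12,3) · C(4,1) = 880; total = C(24,4) = 10626.
P = 880/10626 = 40/483 ≈ 0.0828.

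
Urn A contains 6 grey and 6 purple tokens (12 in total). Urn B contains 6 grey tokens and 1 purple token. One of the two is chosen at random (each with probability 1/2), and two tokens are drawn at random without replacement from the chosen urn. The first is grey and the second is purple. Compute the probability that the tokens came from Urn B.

11/32

P(E | Urn A) = 3/11; P(E | Urn B) = 1/7.
P(E) = 1/2·3/11 + 1/2·1/7 = 16/77.
By Bayes' rule, P(Urn B | E) = 1/14 / 16/77 = 11/32 ≈ 0.3438.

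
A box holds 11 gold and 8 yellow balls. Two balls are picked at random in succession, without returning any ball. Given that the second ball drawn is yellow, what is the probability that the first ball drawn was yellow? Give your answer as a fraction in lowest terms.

7/18

P(first=yellow and the second ball drawn is yellow) = (8/19)·(7/18) = 28/171.
P(the second ball drawn is yellow) = Σ over first color = 44/171 + 28/171 = 8/19.
By Bayes, P(first=yellow | the second ball drawn is yellow) = 28/171 / 8/19 = 7/18 ≈ 0.3889.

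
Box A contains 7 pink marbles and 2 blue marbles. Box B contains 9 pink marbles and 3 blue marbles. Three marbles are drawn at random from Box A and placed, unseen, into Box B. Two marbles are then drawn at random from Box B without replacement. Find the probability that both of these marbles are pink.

47/84

Condition on how many of the transferred marbles are pink (from Box A: 7 pink of 9; then Box B has 15 total).
  1 pink: C(7,1)C(2,2)/C(9,3) = 1/12; then P = C(10,2)/C(15,2) = 3/7
  2 pink: C(7,2)C(2,1)/C(9,3) = 1/2; then P = C(11,2)/C(15,2) = 11/21
  3 pink: C(7,3)C(2,0)/C(9,3) = 5/12; then P = C(12,2)/C(15,2) = 22/35
P(both pink) = 47/84 ≈ 0.5595.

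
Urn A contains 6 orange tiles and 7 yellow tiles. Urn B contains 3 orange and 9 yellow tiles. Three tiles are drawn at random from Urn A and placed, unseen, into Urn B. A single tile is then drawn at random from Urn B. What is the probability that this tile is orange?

Condition on how many of the transferred tiles are orange (from Urn A: 6 orange of 13; then Urn B has 15 total).
  0 orange: C(6,0)C(7,3)/C(13,3) = 35/286; then P = 3/15
  1 orange: C(6,1)C(7,2)/C(13,3) = 63/143; then P = 4/15
  2 orange: C(6,2)C(7,1)/C(13,3) = 105/286; then P = 5/15
  3 orange: C(6,3)C(7,0)/C(13,3) = 10/143; then P = 6/15
P(orange from Urn B) = 19/65 ≈ 0.2923.

19/65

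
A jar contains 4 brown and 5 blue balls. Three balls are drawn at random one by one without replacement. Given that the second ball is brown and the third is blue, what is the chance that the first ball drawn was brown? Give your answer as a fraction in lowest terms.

P(first=brown and the second ball is brown and the third is blue) = (4/9)·(3/8)·(5/7) = 5/42.
P(E) = Σ over first color = 5/42 + 10/63 = 5/18.
By Bayes, P(first=brown | E) = 5/42 / 5/18 = 3/7 ≈ 0.4286.

3/7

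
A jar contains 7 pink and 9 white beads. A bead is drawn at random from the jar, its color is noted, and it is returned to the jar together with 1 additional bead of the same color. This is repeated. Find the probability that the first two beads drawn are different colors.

63/136

Either pink then white, or white then pink; after the first draw the total is 17.
P = (7/16)·(9/17) + (9/16)·(7/17) = 63/136 ≈ 0.4632.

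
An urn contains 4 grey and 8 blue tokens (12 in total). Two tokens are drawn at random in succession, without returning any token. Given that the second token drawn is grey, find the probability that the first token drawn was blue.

8/11

P(first=blue and the second token drawn is grey) = (8/12)·(4/11) = 8/33.
P(the second token drawn is grey) = Σ over first color = 1/11 + 8/33 = 1/3.
By Bayes, P(first=blue | the second token drawn is grey) = 8/33 / 1/3 = 8/11 ≈ 0.7273.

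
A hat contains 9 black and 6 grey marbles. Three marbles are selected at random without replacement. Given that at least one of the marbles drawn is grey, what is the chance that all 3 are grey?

P(all 3 grey) = C(6,3)/C(15,3) = 4/91; P(at least one grey) = 1 − C(9,3)/C(15,3) = 53/65.
Since 'all 3 grey' ⊆ 'at least one grey', P(all 3 | at least one) = 4/91 / 53/65 = 20/371 ≈ 0.0539.

20/371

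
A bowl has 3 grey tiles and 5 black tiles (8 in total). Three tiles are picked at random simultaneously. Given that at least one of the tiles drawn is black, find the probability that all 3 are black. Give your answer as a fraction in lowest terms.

P(all 3 black) = C(5,3)/C(8,3) = 5/28; P(at least one black) = 1 − C(3,3)/C(8,3) = 55/56.
Since 'all 3 black' ⊆ 'at least one black', P(all 3 | at least one) = 5/28 / 55/56 = 2/11 ≈ 0.1818.

2/11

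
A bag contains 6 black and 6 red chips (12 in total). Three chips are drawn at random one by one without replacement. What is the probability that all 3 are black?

Unordered draws without replacement: count favorable combinations over C(12,3).
Favorable = C(6,3) · C(6,0) = 20; total = C(12,3) = 220.
P = 20/220 = 1/11 ≈ 0.0909.

1/11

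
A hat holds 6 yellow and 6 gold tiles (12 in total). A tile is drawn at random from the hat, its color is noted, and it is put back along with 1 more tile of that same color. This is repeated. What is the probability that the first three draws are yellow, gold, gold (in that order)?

3/26

Track the composition after each reinforcement of +1.
P = (6/12) · (6/13) · (7/14) = 3/26 ≈ 0.1154.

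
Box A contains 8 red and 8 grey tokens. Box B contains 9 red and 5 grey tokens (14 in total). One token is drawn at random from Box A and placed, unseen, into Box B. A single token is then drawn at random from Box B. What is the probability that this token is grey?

Condition on how many of the transferred tokens are grey (from Box A: 8 grey of 16; then Box B has 15 total).
  0 grey: C(8,0)C(8,1)/C(16,1) = 1/2; then P = 5/15
  1 grey: C(8,1)C(8,0)/C(16,1) = 1/2; then P = 6/15
P(grey from Box B) = 11/30 ≈ 0.3667.

11/30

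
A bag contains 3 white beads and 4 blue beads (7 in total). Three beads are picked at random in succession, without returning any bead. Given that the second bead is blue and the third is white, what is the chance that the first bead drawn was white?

2/5

P(first=white and the second bead is blue and the third is white) = (3/7)·(4/6)·(2/5) = 4/35.
P(E) = Σ over first color = 4/35 + 6/35 = 2/7.
By Bayes, P(first=white | E) = 4/35 / 2/7 = 2/5 ≈ 0.4000.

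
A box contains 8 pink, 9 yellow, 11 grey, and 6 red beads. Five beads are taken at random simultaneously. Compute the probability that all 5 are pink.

Unordered draws without replacement: count favorable combinations over C(34,5).
Favorable = C(8,5) · C(9,0) · C(11,0) · C(6,0) = 56; total = C(34,5) = 278256.
P = 56/278256 = 7/34782 ≈ 0.0002.

7/34782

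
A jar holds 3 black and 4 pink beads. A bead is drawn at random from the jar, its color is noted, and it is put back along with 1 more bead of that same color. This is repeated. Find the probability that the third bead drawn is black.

Sum over the four possibilities for the first two draws (black/not-black each), tracking how the black count and total change by +1 per draw.
P(third is black) = 3/7 ≈ 0.4286. (In a Pólya urn every draw has the same marginal probability 3/7.)

3/7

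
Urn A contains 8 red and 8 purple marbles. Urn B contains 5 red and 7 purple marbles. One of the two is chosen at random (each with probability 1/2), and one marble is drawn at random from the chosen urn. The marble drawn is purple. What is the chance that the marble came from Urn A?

P(purple | Urn A) = 1/2; P(purple | Urn B) = 7/12.
P(purple) = 1/2·1/2 + 1/2·7/12 = 13/24.
By Bayes' rule, P(Urn A | purple) = 1/4 / 13/24 = 6/13 ≈ 0.4615.

6/13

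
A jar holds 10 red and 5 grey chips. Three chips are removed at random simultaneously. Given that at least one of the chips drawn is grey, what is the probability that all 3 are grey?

2/67

P(all 3 grey) = C(5,3)/C(15,3) = 2/91; P(at least one grey) = 1 − C(10,3)/C(15,3) = 67/91.
Since 'all 3 grey' ⊆ 'at least one grey', P(all 3 | at least one) = 2/91 / 67/91 = 2/67 ≈ 0.0299.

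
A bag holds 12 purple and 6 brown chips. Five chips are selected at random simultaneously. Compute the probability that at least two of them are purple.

1397/1428

Sum the hypergeometric tail for j = 2,…,5 purple chips.
Favorable = C(12,2)·C(6,3) + C(12,3)·C(6,2) + C(12,4)·C(6,1) + C(12,5)·C(6,0) = 8382; total = C(18,5) = 8568.
P = 8382/8568 = 1397/1428 ≈ 0.9783.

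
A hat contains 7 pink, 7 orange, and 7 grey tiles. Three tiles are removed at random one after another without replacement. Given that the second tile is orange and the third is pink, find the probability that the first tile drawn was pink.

P(first=pink and the second tile is orange and the third is pink) = (7/21)·(7/20)·(6/19) = 7/190.
P(E) = Σ over first color = 7/190 + 7/190 + 49/1140 = 7/60.
By Bayes, P(first=pink | E) = 7/190 / 7/60 = 6/19 ≈ 0.3158.

6/19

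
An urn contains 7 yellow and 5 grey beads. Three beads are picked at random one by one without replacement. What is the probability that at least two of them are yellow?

Sum the hypergeometric tail for j = 2,…,3 yellow beads.
Favorable = C(7,2)·C(5,1) + C(7,3)·C(5,0) = 140; total = C(12,3) = 220.
P = 140/220 = 7/11 ≈ 0.6364.

7/11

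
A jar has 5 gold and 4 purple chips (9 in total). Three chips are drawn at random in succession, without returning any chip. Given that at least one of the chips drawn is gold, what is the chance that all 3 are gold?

1/8

P(all 3 gold) = C(5,3)/C(9,3) = 5/42; P(at least one gold) = 1 − C(4,3)/C(9,3) = 20/21.
Since 'all 3 gold' ⊆ 'at least one gold', P(all 3 | at least one) = 5/42 / 20/21 = 1/8 ≈ 0.1250.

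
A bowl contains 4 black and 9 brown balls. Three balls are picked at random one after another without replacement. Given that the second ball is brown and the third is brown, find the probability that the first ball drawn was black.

4/11

P(first=black and the second ball is brown and the third is brown) = (4/13)·(9/12)·(8/11) = 24/143.
P(E) = Σ over first color = 24/143 + 42/143 = 6/13.
By Bayes, P(first=black | E) = 24/143 / 6/13 = 4/11 ≈ 0.3636.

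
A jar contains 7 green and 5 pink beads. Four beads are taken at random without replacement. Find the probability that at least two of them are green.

Sum the hypergeometric tail for j = 2,…,4 green beads.
Favorable = C(7,2)·C(5,2) + C(7,3)·C(5,1) + C(7,4)·C(5,0) = 420; total = C(12,4) = 495.
P = 420/495 = 28/33 ≈ 0.8485.

28/33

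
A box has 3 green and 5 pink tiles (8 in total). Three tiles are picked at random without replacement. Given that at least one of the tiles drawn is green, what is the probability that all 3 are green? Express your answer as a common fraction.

1/46

P(all 3 green) = C(3,3)/C(8,3) = 1/56; P(at least one green) = 1 − C(5,3)/C(8,3) = 23/28.
Since 'all 3 green' ⊆ 'at least one green', P(all 3 | at least one) = 1/56 / 23/28 = 1/46 ≈ 0.0217.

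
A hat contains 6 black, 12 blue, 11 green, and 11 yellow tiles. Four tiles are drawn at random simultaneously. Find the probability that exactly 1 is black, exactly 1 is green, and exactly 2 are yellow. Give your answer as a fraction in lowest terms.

Unordered draws without replacement: count favorable combinations over C(40,4).
Favorable = C(6,1) · C(12,0) · C(11,1) · C(11,2) = 3630; total = C(40,4) = 91390.
P = 3630/91390 = 363/9139 ≈ 0.0397.

363/9139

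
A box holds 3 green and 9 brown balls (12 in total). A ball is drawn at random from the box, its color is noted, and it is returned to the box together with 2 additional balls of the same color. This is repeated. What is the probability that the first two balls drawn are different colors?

Either brown then green, or green then brown; after the first draw the total is 14.
P = (9/12)·(3/14) + (3/12)·(9/14) = 9/28 ≈ 0.3214.

9/28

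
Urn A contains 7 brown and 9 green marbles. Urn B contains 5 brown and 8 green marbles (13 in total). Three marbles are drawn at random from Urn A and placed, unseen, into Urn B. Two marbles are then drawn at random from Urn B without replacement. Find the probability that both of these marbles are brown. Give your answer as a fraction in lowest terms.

1367/9600

Condition on how many of the transferred marbles are brown (from Urn A: 7 brown of 16; then Urn B has 16 total).
  0 brown: C(7,0)C(9,3)/C(16,3) = 3/20; then P = C(5,2)/C(16,2) = 1/12
  1 brown: C(7,1)C(9,2)/C(16,3) = 9/20; then P = C(6,2)/C(16,2) = 1/8
  2 brown: C(7,2)C(9,1)/C(16,3) = 27/80; then P = C(7,2)/C(16,2) = 7/40
  3 brown: C(7,3)C(9,0)/C(16,3) = 1/16; then P = C(8,2)/C(16,2) = 7/30
P(both brown) = 1367/9600 ≈ 0.1424.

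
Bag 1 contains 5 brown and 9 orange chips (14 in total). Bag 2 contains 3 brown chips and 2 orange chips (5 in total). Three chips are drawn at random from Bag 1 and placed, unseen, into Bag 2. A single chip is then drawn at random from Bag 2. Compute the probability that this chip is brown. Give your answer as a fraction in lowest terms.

57/112

Condition on how many of the transferred chips are brown (from Bag 1: 5 brown of 14; then Bag 2 has 8 total).
  0 brown: C(5,0)C(9,3)/C(14,3) = 3/13; then P = 3/8
  1 brown: C(5,1)C(9,2)/C(14,3) = 45/91; then P = 4/8
  2 brown: C(5,2)C(9,1)/C(14,3) = 45/182; then P = 5/8
  3 brown: C(5,3)C(9,0)/C(14,3) = 5/182; then P = 6/8
P(brown from Bag 2) = 57/112 ≈ 0.5089.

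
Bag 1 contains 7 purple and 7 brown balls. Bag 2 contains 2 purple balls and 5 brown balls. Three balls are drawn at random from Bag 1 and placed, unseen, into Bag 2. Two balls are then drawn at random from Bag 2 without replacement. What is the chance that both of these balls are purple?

61/585

Condition on how many of the transferred balls are purple (from Bag 1: 7 purple of 14; then Bag 2 has 10 total).
  0 purple: C(7,0)C(7,3)/C(14,3) = 5/52; then P = C(2,2)/C(10,2) = 1/45
  1 purple: C(7,1)C(7,2)/C(14,3) = 21/52; then P = C(3,2)/C(10,2) = 1/15
  2 purple: C(7,2)C(7,1)/C(14,3) = 21/52; then P = C(4,2)/C(10,2) = 2/15
  3 purple: C(7,3)C(7,0)/C(14,3) = 5/52; then P = C(5,2)/C(10,2) = 2/9
P(both purple) = 61/585 ≈ 0.1043.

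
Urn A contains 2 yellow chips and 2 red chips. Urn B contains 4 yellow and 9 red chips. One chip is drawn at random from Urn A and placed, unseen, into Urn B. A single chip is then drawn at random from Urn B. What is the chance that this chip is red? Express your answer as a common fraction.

19/28

Condition on how many of the transferred chips are red (from Urn A: 2 red of 4; then Urn B has 14 total).
  0 red: C(2,0)C(2,1)/C(4,1) = 1/2; then P = 9/14
  1 red: C(2,1)C(2,0)/C(4,1) = 1/2; then P = 10/14
P(red from Urn B) = 19/28 ≈ 0.6786.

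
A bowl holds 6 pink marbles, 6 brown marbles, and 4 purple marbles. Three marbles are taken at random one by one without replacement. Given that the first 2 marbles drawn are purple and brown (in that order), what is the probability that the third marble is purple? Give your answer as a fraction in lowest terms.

3/14

After removing 1 brown, 1 purple, the bowl has 3 purple out of 14 remaining.
P(third is purple | given) = 3/14 ≈ 0.2143.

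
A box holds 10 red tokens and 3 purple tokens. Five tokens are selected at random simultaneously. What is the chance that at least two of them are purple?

Sum the hypergeometric tail for j = 2,…,3 purple tokens.
Favorable = C(3,2)·C(10,3) + C(3,3)·C(10,2) = 405; total = C(13,5) = 1287.
P = 405/1287 = 45/143 ≈ 0.3147.

45/143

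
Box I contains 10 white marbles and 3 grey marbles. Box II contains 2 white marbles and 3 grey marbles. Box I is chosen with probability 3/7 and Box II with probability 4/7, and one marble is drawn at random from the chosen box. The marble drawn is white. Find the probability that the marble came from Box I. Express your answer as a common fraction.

75/127

P(white | Box I) = 10/13; P(white | Box II) = 2/5.
P(white) = 3/7·10/13 + 4/7·2/5 = 254/455.
By Bayes' rule, P(Box I | white) = 30/91 / 254/455 = 75/127 ≈ 0.5906.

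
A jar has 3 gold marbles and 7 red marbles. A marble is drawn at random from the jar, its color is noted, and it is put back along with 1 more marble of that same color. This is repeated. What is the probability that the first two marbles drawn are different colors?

Either red then gold, or gold then red; after the first draw the total is 11.
P = (7/10)·(3/11) + (3/10)·(7/11) = 21/55 ≈ 0.3818.

21/55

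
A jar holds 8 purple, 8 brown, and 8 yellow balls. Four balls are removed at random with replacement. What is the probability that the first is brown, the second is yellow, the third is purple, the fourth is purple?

1/81

Multiply the conditional probability of each draw in order, with replacement (the composition resets each draw).
P = (8/24) · (8/24) · (8/24) · (8/24) = 1/81 ≈ 0.0123.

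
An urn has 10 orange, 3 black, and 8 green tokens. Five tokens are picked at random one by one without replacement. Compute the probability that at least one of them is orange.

947/969

Use the complement: P(at least one orange) = 1 − P(no orange).
P(none) = C(11,5)/C(21,5) = 462/20349.
So P = 1 − 462/20349 = 947/969 ≈ 0.9773.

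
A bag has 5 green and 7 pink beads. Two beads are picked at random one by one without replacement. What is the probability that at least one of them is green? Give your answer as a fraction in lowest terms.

15/22

Use the complement: P(at least one green) = 1 − P(no green).
P(none) = C(7,2)/C(12,2) = 21/66.
So P = 1 − 21/66 = 15/22 ≈ 0.6818.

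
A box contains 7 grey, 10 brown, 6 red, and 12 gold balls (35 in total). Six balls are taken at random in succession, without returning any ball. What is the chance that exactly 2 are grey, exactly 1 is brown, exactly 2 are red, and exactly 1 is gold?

Unordered draws without replacement: count favorable combinations over C(35,6).
Favorable = C(7,2) · C(10,1) · C(6,2) · C(12,1) = 37800; total = C(35,6) = 1623160.
P = 37800/1623160 = 135/5797 ≈ 0.0233.

135/5797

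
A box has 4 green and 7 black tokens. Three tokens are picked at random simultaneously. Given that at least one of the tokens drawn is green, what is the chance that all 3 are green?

P(all 3 green) = C(4,3)/C(11,3) = 4/165; P(at least one green) = 1 − C(7,3)/C(11,3) = 26/33.
Since 'all 3 green' ⊆ 'at least one green', P(all 3 | at least one) = 4/165 / 26/33 = 2/65 ≈ 0.0308.

2/65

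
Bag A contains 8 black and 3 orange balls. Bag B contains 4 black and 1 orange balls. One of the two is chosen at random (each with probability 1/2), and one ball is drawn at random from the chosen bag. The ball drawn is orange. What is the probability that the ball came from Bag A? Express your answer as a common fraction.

P(orange | Bag A) = 3/11; P(orange | Bag B) = 1/5.
P(orange) = 1/2·3/11 + 1/2·1/5 = 13/55.
By Bayes' rule, P(Bag A | orange) = 3/22 / 13/55 = 15/26 ≈ 0.5769.

15/26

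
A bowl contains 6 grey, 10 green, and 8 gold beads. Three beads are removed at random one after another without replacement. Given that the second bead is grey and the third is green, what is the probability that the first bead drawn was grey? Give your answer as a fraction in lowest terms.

5/22

P(first=grey and the second bead is grey and the third is green) = (6/24)·(5/23)·(10/22) = 25/1012.
P(E) = Σ over first color = 25/1012 + 45/1012 + 10/253 = 5/46.
By Bayes, P(first=grey | E) = 25/1012 / 5/46 = 5/22 ≈ 0.2273.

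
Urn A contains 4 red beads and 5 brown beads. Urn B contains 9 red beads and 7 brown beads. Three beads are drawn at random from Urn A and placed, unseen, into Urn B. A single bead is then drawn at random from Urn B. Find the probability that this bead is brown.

Condition on how many of the transferred beads are brown (from Urn A: 5 brown of 9; then Urn B has 19 total).
  0 brown: C(5,0)C(4,3)/C(9,3) = 1/21; then P = 7/19
  1 brown: C(5,1)C(4,2)/C(9,3) = 5/14; then P = 8/19
  2 brown: C(5,2)C(4,1)/C(9,3) = 10/21; then P = 9/19
  3 brown: C(5,3)C(4,0)/C(9,3) = 5/42; then P = 10/19
P(brown from Urn B) = 26/57 ≈ 0.4561.

26/57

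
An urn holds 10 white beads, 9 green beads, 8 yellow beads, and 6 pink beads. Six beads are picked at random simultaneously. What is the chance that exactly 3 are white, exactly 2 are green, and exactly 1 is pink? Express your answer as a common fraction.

1620/69223

Unordered draws without replacement: count favorable combinations over C(33,6).
Favorable = C(10,3) · C(9,2) · C(8,0) · C(6,1) = 25920; total = C(33,6) = 1107568.
P = 25920/1107568 = 1620/69223 ≈ 0.0234.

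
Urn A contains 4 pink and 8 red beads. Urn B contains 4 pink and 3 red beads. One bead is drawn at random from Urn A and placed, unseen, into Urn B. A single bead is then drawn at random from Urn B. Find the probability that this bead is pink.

13/24

Condition on how many of the transferred beads are pink (from Urn A: 4 pink of 12; then Urn B has 8 total).
  0 pink: C(4,0)C(8,1)/C(12,1) = 2/3; then P = 4/8
  1 pink: C(4,1)C(8,0)/C(12,1) = 1/3; then P = 5/8
P(pink from Urn B) = 13/24 ≈ 0.5417.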